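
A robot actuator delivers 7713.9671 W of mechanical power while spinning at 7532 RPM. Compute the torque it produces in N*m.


omega = 7532 * 2*pi/60 = 788.749196 rad/s
tau = P / omega = 7713.9671 / 788.749196 = 9.7800

9.7800 N*m


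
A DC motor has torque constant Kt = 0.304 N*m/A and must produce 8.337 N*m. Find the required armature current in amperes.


I = tau / Kt = 8.337/0.304 = 27.4243

27.4243 A


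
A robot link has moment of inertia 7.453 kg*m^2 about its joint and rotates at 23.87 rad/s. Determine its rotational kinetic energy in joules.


KE = (1/2)*I*omega^2 = 0.5*7.453*23.87^2 = 2123.2736

2123.2736 J


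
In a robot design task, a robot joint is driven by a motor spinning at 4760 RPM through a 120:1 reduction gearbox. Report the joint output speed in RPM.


omega_joint = omega_motor / N = 4760 / 120 = 39.6667

39.6667 RPM


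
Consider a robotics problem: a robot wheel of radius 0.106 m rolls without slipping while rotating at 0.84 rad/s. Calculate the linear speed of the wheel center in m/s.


v = omega * r = 0.84 * 0.106 = 0.0890

0.0890 m/s


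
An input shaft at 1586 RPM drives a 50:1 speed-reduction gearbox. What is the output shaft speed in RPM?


omega_out = omega_in / N = 1586 / 50 = 31.7200

31.7200 RPM


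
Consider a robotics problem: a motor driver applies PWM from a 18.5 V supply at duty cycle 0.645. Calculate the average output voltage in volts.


V_avg = V_supply * D = 18.5*0.645 = 11.9325

11.9325 V


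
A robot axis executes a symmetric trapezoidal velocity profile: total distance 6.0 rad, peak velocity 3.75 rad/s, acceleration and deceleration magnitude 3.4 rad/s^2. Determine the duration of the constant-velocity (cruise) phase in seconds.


t_acc = v/a = 1.102941 s, d_acc = v^2/(2a) = 2.068015 rad each
d_cruise = 6.0 - 2*2.068015 = 1.863970 rad
t_cruise = d_cruise/v = 1.863970/3.75 = 0.4971

0.4971 s


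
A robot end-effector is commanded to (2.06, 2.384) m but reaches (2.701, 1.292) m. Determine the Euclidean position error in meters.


dx = 2.701 - (2.06) = 0.6410, dy = 1.292 - (2.384) = -1.0920
err = sqrt(0.410881 + 1.192464) = 1.2662

1.2662 m


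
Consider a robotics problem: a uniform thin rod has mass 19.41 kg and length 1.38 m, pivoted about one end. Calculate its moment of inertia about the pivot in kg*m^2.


I = (1/3)*m*L^2 = (1/3)*19.41*1.38^2 = 12.3215

12.3215 kg*m^2


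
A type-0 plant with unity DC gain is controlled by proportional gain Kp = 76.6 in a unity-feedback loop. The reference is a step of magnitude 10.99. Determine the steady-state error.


e_ss = R/(1 + Kp) = 10.99/(1 + 76.6) = 10.99/77.6000 = 0.1416

0.1416


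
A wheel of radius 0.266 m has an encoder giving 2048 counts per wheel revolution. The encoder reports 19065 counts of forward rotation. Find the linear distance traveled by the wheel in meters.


revs = 19065/2048 = 9.309082
d = revs * 2*pi*r = 9.309082 * 2*pi*0.266 = 15.5585

15.5585 m


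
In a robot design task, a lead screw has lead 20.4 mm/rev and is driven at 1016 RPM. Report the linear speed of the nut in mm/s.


v = lead * (RPM/60) = 20.4*1016/60 = 345.4400

345.4400 mm/s


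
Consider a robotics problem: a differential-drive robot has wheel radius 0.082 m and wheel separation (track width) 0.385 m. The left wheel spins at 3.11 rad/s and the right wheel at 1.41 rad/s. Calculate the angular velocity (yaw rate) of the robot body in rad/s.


omega = r*(wR - wL)/L = 0.082*(1.41 - (3.11))/0.385 = -0.3621

-0.3621 rad/s


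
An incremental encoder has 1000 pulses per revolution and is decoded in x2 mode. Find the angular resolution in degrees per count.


resolution = 360 / (PPR * 2) = 360 / 2000 = 0.1800

0.1800 degrees


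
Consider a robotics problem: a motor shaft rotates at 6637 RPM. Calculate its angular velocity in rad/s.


omega = 6637 * 2*pi/60 = 695.0250

695.0250 rad/s


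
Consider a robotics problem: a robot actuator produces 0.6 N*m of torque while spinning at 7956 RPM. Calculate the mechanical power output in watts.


omega = 7956 * 2*pi/60 = 833.150372 rad/s
P = tau * omega = 0.6 * 833.150372 = 499.8902

499.8902 W


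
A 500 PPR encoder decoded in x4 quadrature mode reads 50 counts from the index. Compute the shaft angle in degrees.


angle = counts * 360 / (PPR*4) = 50 * 360 / 2000 = 9.0000

9.0000 degrees


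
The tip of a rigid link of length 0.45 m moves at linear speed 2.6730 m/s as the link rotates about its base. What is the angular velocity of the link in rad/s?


omega = v / L = 2.6730 / 0.45 = 5.9400

5.9400 rad/s


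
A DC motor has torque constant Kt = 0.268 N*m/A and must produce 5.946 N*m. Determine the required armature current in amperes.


I = tau / Kt = 5.946/0.268 = 22.1866

22.1866 A


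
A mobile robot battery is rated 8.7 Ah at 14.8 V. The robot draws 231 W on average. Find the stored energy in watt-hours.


E = capacity * V = 8.7*14.8 = 128.7600

128.7600 Wh


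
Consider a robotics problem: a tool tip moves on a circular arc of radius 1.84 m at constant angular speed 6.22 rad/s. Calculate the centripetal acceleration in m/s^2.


a_c = omega^2 * r = 6.22^2 * 1.84 = 71.1867

71.1867 m/s^2


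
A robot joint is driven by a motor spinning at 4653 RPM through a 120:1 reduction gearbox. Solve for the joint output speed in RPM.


omega_joint = omega_motor / N = 4653 / 120 = 38.7750

38.7750 RPM


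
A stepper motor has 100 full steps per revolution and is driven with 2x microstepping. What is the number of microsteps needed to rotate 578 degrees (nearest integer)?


step_size = 360/(100*2) = 360/200 = 1.800000 deg
n = 578/(360/200) = 578*200/360 = 321.1111 -> 321

321 steps


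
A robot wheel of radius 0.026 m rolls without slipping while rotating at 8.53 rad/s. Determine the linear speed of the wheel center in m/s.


v = omega * r = 8.53 * 0.026 = 0.2218

0.2218 m/s


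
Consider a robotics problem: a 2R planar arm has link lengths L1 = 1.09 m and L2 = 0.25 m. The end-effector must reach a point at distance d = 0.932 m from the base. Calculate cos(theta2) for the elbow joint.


cos(th2) = (d^2 - L1^2 - L2^2)/(2*L1*L2) = (0.932^2 - 1.09^2 - 0.25^2)/(2*1.09*0.25) = -0.7009

-0.7009


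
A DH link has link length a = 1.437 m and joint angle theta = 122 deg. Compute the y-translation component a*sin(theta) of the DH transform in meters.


a*sin(theta) = 1.437*sin(122 deg) = 1.2186

1.2186 m


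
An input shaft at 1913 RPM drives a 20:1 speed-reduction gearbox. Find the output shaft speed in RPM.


omega_out = omega_in / N = 1913 / 20 = 95.6500

95.6500 RPM


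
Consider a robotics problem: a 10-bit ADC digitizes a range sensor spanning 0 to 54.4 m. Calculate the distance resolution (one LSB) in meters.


res = range / 2^n = 54.4/2^10 = 54.4/1024 = 0.0531

0.0531 m


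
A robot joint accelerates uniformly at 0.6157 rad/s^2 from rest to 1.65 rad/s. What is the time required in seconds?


t = delta_omega / alpha = 1.65 / 0.6157 = 2.6799

2.6799 s


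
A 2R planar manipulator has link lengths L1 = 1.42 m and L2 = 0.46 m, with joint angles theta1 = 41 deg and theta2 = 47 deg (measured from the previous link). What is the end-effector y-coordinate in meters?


y = L1*sin(th1) + L2*sin(th1+th2) = 1.42*sin(41 deg) + 0.46*sin(88 deg) = 1.3913

1.3913 m


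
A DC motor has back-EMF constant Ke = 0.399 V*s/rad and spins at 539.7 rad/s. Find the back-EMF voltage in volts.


V_emf = Ke * omega = 0.399*539.7 = 215.3403

215.3403 V


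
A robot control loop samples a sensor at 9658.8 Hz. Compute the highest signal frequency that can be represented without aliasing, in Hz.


f_max = f_s/2 = 9658.8/2 = 4829.4000

4829.4000 Hz


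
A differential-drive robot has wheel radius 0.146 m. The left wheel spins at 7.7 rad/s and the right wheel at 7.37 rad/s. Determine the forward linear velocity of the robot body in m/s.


v = r*(wR + wL)/2 = 0.146*(7.37 + 7.7)/2 = 1.1001

1.1001 m/s


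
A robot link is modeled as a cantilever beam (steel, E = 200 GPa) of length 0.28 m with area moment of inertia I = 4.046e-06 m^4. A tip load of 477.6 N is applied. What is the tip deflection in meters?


delta = F*L^3/(3*E*I) = 477.6*0.28^3/(3*2.000e+11*4.046e-06)
      = 10.4842752/2427600 = 4.3188e-06

4.3188e-06 m


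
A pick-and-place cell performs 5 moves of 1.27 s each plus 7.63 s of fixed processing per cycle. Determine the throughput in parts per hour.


T_cycle = 5*1.27 + 7.63 = 13.9800 s
rate = 3600/T = 257.5107

257.5107 parts/hour


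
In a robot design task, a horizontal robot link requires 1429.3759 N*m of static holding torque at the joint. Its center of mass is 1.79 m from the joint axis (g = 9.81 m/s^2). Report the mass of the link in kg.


m = tau / (g*L) = 1429.3759 / (9.81 * 1.79) = 81.4000

81.4000 kg


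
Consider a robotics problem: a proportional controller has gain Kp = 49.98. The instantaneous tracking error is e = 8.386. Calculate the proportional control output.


u_P = Kp * e = 49.98 * 8.386 = 419.1323

419.1323


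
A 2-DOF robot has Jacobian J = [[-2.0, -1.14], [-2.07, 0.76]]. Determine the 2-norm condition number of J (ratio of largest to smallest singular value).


JJ^T eigenvalues: trace(JJ^T) = 10.1621, det(JJ^T) = det(J)^2 = 15.05284804
s_max^2 = (10.1621 + sqrt(43.05688425))/2 = 8.36193724
s_min^2 = (10.1621 - sqrt(43.05688425))/2 = 1.80016276
kappa = s_max/s_min = sqrt(8.36193724/1.80016276) = 2.1552

2.1552


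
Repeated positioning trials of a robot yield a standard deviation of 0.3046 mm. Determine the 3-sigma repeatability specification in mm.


repeatability = 3*sigma = 3*0.3046 = 0.9138

0.9138 mm


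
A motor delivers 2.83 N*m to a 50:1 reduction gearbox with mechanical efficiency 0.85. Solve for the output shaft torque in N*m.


tau_out = tau_in * N * eta = 2.83 * 50 * 0.85 = 120.2750

120.2750 N*m


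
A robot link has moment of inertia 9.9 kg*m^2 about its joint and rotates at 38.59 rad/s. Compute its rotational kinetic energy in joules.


KE = (1/2)*I*omega^2 = 0.5*9.9*38.59^2 = 7371.4811

7371.4811 J


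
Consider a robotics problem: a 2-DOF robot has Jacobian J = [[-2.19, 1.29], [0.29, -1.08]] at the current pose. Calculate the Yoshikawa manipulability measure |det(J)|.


det(J) = -2.19*-1.08 - (1.29)*(0.29) = 1.9911
|det(J)| = 1.9911

1.9911


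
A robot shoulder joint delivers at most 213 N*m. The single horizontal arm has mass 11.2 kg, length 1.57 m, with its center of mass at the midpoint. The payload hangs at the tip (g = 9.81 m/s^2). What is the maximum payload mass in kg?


tau_arm = m_arm*g*(L/2) = 11.2*9.81*1.57/2 = 86.2495 N*m
tau_payload = tau_max - tau_arm = 213 - 86.2495 = 126.7505
m_payload = tau_payload / (g*L) = 126.7505 / (9.81*1.57) = 8.2296

8.2296 kg


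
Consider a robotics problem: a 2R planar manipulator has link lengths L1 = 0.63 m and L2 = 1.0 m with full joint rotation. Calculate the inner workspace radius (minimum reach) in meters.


r_min = |L1 - L2| = |0.63 - 1.0| = 0.3700

0.3700 m


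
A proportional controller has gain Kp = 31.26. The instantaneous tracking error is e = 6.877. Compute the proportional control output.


u_P = Kp * e = 31.26 * 6.877 = 214.9750

214.9750


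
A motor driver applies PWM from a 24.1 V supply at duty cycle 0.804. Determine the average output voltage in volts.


V_avg = V_supply * D = 24.1*0.804 = 19.3764

19.3764 V


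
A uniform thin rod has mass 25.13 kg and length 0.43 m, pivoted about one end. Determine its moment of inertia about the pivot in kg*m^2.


I = (1/3)*m*L^2 = (1/3)*25.13*0.43^2 = 1.5488

1.5488 kg*m^2


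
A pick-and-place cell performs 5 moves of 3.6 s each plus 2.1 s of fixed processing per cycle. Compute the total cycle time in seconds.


T = 5*3.6 + 2.1 = 20.1000

20.1000 s


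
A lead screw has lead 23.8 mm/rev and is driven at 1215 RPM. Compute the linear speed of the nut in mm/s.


v = lead * (RPM/60) = 23.8*1215/60 = 481.9500

481.9500 mm/s


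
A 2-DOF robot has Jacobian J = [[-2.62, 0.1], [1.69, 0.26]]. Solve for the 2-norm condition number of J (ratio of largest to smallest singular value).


JJ^T eigenvalues: trace(JJ^T) = 9.7981, det(JJ^T) = det(J)^2 = 0.72284004
s_max^2 = (9.7981 + sqrt(93.11140345))/2 = 9.72376252
s_min^2 = (9.7981 - sqrt(93.11140345))/2 = 0.07433748
kappa = s_max/s_min = sqrt(9.72376252/0.07433748) = 11.4370

11.4370


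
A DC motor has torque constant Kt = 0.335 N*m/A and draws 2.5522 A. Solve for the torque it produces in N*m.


tau = Kt * I = 0.335*2.5522 = 0.8550

0.8550 N*m


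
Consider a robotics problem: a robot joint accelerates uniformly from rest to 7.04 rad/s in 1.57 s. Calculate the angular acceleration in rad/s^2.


alpha = delta_omega / t = 7.04 / 1.57 = 4.4841

4.4841 rad/s^2


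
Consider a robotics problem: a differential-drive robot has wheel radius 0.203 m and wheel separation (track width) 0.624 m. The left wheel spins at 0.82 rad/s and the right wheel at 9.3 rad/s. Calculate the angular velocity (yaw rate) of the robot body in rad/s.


omega = r*(wR - wL)/L = 0.203*(9.3 - (0.82))/0.624 = 2.7587

2.7587 rad/s


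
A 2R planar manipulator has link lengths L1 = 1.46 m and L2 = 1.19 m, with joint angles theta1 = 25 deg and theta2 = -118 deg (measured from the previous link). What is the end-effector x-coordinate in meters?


x = L1*cos(th1) + L2*cos(th1+th2) = 1.46*cos(25 deg) + 1.19*cos(-93 deg) = 1.2609

1.2609 m


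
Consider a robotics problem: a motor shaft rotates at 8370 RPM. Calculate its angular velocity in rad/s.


omega = 8370 * 2*pi/60 = 876.5044

876.5044 rad/s


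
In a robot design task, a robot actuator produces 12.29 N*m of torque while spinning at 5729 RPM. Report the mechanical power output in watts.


omega = 5729 * 2*pi/60 = 599.939477 rad/s
P = tau * omega = 12.29 * 599.939477 = 7373.2562

7373.2562 W


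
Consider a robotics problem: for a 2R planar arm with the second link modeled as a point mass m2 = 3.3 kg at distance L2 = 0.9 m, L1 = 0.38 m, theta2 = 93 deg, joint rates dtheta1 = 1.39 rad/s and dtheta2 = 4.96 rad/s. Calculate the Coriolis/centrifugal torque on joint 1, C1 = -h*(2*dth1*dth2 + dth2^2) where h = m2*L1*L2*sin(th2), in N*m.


h = m2*L1*L2*sin(th2) = 3.3*0.38*0.9*sin(93 deg) = 1.127053
C1 = -h*(2*1.39*4.96 + 4.96^2) = -1.127053*38.3904 = -43.2680

-43.2680 N*m


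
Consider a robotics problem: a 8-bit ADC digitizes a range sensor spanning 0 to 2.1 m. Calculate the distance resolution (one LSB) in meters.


res = range / 2^n = 2.1/2^8 = 2.1/256 = 0.0082

0.0082 m


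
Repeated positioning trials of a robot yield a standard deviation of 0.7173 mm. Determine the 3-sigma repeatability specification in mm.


repeatability = 3*sigma = 3*0.7173 = 2.1519

2.1519 mm


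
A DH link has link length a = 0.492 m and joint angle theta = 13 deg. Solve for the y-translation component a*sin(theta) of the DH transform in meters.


a*sin(theta) = 0.492*sin(13 deg) = 0.1107

0.1107 m


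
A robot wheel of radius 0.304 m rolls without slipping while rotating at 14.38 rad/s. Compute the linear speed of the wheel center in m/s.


v = omega * r = 14.38 * 0.304 = 4.3715

4.3715 m/s


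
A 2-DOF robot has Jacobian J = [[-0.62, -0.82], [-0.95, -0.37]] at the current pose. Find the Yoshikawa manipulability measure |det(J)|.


det(J) = -0.62*-0.37 - (-0.82)*(-0.95) = -0.5496
|det(J)| = 0.5496

0.5496


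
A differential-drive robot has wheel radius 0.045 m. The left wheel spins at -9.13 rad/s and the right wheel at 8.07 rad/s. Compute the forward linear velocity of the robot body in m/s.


v = r*(wR + wL)/2 = 0.045*(8.07 + -9.13)/2 = -0.0239

-0.0239 m/s


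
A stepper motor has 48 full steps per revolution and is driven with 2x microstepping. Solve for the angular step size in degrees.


step = 360/(48*2) = 360/96 = 3.7500

3.7500 degrees


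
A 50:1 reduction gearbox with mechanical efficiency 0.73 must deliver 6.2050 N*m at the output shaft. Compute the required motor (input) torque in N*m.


tau_in = tau_out / (N * eta) = 6.2050 / (50 * 0.73) = 0.1700

0.1700 N*m


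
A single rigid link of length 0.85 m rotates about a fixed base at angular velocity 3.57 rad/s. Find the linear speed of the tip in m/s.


v = L*omega = 0.85 * 3.57 = 3.0345

3.0345 m/s


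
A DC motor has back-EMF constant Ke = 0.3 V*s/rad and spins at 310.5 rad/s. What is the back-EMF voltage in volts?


V_emf = Ke * omega = 0.3*310.5 = 93.1500

93.1500 V


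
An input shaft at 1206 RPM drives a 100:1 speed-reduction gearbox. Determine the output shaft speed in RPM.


omega_out = omega_in / N = 1206 / 100 = 12.0600

12.0600 RPM


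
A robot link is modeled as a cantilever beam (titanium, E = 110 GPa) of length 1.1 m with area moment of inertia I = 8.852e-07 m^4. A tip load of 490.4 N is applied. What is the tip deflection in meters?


delta = F*L^3/(3*E*I) = 490.4*1.1^3/(3*1.100e+11*8.852e-07)
      = 652.7224/292116 = 0.0022

0.0022 m


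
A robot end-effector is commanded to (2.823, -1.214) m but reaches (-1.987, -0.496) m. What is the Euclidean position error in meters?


dx = -1.987 - (2.823) = -4.8100, dy = -0.496 - (-1.214) = 0.7180
err = sqrt(23.136100 + 0.515524) = 4.8633

4.8633 m


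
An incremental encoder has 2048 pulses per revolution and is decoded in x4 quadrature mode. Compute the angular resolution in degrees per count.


resolution = 360 / (PPR * 4) = 360 / 8192 = 0.0439

0.0439 degrees


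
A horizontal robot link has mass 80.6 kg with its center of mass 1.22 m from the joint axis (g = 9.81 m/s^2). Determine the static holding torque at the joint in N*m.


tau = m*g*L = 80.6 * 9.81 * 1.22 = 964.6369

964.6369 N*m


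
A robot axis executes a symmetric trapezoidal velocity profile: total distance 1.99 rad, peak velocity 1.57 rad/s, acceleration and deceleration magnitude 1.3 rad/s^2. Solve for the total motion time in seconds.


t_acc = v/a = 1.57/1.3 = 1.207692 s
d_acc = v^2/(2a) = 0.948038 rad (each ramp)
d_cruise = 1.99 - 2*0.948038 = 0.093924 rad
t_cruise = 0.093924/1.57 = 0.059824 s
t_total = 2*1.207692 + 0.059824 = 2.4752

2.4752 s


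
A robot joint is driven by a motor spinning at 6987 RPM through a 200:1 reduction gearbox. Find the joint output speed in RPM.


omega_joint = omega_motor / N = 6987 / 200 = 34.9350

34.9350 RPM


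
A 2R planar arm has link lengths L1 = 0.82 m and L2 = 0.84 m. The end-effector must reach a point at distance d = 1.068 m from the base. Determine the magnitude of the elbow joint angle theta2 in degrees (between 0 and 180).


cos(th2) = (d^2 - L1^2 - L2^2)/(2*L1*L2) = (1.068^2 - 0.82^2 - 0.84^2)/(2*0.82*0.84) = -0.17231127
th2 = acos(-0.17231127) = 99.9222 deg

99.9222 degrees


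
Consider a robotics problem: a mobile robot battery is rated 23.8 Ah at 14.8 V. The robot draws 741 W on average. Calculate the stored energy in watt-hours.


E = capacity * V = 23.8*14.8 = 352.2400

352.2400 Wh


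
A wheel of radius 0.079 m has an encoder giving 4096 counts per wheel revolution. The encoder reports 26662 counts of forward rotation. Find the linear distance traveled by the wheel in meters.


revs = 26662/4096 = 6.509277
d = revs * 2*pi*r = 6.509277 * 2*pi*0.079 = 3.2310

3.2310 m


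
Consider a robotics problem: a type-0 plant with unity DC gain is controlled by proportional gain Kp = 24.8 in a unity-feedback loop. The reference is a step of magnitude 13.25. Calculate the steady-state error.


e_ss = R/(1 + Kp) = 13.25/(1 + 24.8) = 13.25/25.8000 = 0.5136

0.5136


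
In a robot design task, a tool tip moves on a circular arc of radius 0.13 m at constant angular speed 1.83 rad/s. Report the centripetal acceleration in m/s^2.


a_c = omega^2 * r = 1.83^2 * 0.13 = 0.4354

0.4354 m/s^2


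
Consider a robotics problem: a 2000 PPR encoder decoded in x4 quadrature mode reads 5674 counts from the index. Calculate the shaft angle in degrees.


angle = counts * 360 / (PPR*4) = 5674 * 360 / 8000 = 255.3300

255.3300 degrees


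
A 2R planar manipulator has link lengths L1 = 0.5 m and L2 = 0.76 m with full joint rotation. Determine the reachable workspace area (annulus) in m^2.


r_max = L1 + L2 = 1.2600, r_min = |L1 - L2| = 0.2600
A = pi*(r_max^2 - r_min^2) = pi*(1.5876 - 0.0676) = 4.7752

4.7752 m^2


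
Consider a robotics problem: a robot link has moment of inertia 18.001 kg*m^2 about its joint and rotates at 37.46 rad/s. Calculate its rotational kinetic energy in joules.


KE = (1/2)*I*omega^2 = 0.5*18.001*37.46^2 = 12629.9660

12629.9660 J


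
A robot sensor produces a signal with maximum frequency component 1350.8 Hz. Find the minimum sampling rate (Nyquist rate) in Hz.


f_s,min = 2*f_max = 2*1350.8 = 2701.6000

2701.6000 Hz


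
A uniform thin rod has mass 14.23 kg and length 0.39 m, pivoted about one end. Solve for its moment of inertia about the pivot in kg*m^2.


I = (1/3)*m*L^2 = (1/3)*14.23*0.39^2 = 0.7215

0.7215 kg*m^2


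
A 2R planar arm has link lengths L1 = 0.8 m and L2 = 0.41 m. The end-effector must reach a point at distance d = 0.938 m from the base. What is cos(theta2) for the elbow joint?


cos(th2) = (d^2 - L1^2 - L2^2)/(2*L1*L2) = (0.938^2 - 0.8^2 - 0.41^2)/(2*0.8*0.41) = 0.1094

0.1094


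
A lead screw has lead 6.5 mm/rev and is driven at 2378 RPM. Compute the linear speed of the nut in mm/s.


v = lead * (RPM/60) = 6.5*2378/60 = 257.6167

257.6167 mm/s


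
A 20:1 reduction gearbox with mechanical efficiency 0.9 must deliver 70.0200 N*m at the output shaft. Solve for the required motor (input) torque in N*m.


tau_in = tau_out / (N * eta) = 70.0200 / (20 * 0.9) = 3.8900

3.8900 N*m


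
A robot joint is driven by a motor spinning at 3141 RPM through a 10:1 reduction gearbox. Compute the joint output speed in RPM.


omega_joint = omega_motor / N = 3141 / 10 = 314.1000

314.1000 RPM


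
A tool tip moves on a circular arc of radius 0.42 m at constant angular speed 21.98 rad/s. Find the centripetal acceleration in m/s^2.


a_c = omega^2 * r = 21.98^2 * 0.42 = 202.9106

202.9106 m/s^2


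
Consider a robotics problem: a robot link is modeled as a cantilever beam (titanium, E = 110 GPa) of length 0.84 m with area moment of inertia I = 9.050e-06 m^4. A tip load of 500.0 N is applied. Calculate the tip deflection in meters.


delta = F*L^3/(3*E*I) = 500.0*0.84^3/(3*1.100e+11*9.050e-06)
      = 296.352/2986500 = 9.9231e-05

9.9231e-05 m


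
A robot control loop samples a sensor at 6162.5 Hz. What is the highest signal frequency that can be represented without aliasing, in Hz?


f_max = f_s/2 = 6162.5/2 = 3081.2500

3081.2500 Hz


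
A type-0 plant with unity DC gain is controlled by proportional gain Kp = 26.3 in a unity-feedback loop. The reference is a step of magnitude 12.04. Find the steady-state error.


e_ss = R/(1 + Kp) = 12.04/(1 + 26.3) = 12.04/27.3000 = 0.4410

0.4410


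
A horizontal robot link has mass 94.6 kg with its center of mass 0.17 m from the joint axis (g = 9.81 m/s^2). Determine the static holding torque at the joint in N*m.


tau = m*g*L = 94.6 * 9.81 * 0.17 = 157.7644

157.7644 N*m


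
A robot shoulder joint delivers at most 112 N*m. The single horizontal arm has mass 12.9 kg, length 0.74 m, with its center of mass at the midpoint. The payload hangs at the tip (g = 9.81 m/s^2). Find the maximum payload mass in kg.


tau_arm = m_arm*g*(L/2) = 12.9*9.81*0.74/2 = 46.8231 N*m
tau_payload = tau_max - tau_arm = 112 - 46.8231 = 65.1769
m_payload = tau_payload / (g*L) = 65.1769 / (9.81*0.74) = 8.9783

8.9783 kg


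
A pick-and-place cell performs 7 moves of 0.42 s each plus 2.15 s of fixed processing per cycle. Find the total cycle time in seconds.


T = 7*0.42 + 2.15 = 5.0900

5.0900 s


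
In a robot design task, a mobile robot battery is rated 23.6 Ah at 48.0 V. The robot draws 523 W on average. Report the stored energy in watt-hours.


E = capacity * V = 23.6*48.0 = 1132.8000

1132.8000 Wh


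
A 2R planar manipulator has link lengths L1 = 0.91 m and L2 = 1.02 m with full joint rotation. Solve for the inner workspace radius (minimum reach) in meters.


r_min = |L1 - L2| = |0.91 - 1.02| = 0.1100

0.1100 m


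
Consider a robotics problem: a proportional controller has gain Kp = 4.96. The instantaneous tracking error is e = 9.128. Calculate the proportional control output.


u_P = Kp * e = 4.96 * 9.128 = 45.2749

45.2749


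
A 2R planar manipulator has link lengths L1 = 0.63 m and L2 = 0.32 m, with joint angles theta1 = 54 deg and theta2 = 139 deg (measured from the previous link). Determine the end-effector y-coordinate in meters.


y = L1*sin(th1) + L2*sin(th1+th2) = 0.63*sin(54 deg) + 0.32*sin(193 deg) = 0.4377

0.4377 m


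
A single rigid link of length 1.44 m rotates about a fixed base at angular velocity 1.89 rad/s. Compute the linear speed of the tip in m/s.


v = L*omega = 1.44 * 1.89 = 2.7216

2.7216 m/s


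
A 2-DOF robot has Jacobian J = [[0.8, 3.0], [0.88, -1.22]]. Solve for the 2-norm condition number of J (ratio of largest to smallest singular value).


JJ^T eigenvalues: trace(JJ^T) = 11.9028, det(JJ^T) = det(J)^2 = 13.07545600
s_max^2 = (11.9028 + sqrt(89.37482384))/2 = 10.67831294
s_min^2 = (11.9028 - sqrt(89.37482384))/2 = 1.22448706
kappa = s_max/s_min = sqrt(10.67831294/1.22448706) = 2.9531

2.9531


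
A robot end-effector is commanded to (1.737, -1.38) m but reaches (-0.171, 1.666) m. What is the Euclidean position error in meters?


dx = -0.171 - (1.737) = -1.9080, dy = 1.666 - (-1.38) = 3.0460
err = sqrt(3.640464 + 9.278116) = 3.5942

3.5942 m


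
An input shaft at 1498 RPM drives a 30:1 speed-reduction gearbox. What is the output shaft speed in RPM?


omega_out = omega_in / N = 1498 / 30 = 49.9333

49.9333 RPM


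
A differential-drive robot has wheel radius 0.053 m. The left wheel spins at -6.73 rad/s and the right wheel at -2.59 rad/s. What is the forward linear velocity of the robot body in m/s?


v = r*(wR + wL)/2 = 0.053*(-2.59 + -6.73)/2 = -0.2470

-0.2470 m/s


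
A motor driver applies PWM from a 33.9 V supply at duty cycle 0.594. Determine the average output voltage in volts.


V_avg = V_supply * D = 33.9*0.594 = 20.1366

20.1366 V


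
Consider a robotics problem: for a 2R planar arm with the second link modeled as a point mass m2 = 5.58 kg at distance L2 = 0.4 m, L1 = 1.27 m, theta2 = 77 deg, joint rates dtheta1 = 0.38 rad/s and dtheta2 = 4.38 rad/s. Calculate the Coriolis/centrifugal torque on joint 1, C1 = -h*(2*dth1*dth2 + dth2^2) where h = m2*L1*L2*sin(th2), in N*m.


h = m2*L1*L2*sin(th2) = 5.58*1.27*0.4*sin(77 deg) = 2.761988
C1 = -h*(2*0.38*4.38 + 4.38^2) = -2.761988*22.5132 = -62.1812

-62.1812 N*m


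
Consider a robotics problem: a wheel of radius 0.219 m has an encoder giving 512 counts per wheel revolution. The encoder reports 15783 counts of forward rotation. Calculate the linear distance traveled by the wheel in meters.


revs = 15783/512 = 30.826172
d = revs * 2*pi*r = 30.826172 * 2*pi*0.219 = 42.4174

42.4174 m


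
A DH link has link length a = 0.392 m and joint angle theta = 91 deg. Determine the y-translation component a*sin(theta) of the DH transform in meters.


a*sin(theta) = 0.392*sin(91 deg) = 0.3919

0.3919 m


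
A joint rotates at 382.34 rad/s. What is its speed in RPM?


RPM = 382.34 * 60/(2*pi) = 3651.0781

3651.0781 RPM


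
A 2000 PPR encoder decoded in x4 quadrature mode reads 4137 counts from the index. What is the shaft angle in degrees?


angle = counts * 360 / (PPR*4) = 4137 * 360 / 8000 = 186.1650

186.1650 degrees


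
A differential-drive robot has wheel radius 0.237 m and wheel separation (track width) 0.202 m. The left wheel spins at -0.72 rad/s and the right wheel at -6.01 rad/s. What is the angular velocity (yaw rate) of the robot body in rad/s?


omega = r*(wR - wL)/L = 0.237*(-6.01 - (-0.72))/0.202 = -6.2066

-6.2066 rad/s


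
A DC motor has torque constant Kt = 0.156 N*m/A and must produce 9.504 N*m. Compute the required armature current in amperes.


I = tau / Kt = 9.504/0.156 = 60.9231

60.9231 A


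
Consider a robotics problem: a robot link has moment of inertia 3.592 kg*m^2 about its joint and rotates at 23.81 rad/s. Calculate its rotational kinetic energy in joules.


KE = (1/2)*I*omega^2 = 0.5*3.592*23.81^2 = 1018.1813

1018.1813 J


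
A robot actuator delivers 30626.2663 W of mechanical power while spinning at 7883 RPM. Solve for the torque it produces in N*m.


omega = 7883 * 2*pi/60 = 825.505830 rad/s
tau = P / omega = 30626.2663 / 825.505830 = 37.1000

37.1000 N*m


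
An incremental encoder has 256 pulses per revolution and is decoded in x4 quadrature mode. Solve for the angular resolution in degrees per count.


resolution = 360 / (PPR * 4) = 360 / 1024 = 0.3516

0.3516 degrees


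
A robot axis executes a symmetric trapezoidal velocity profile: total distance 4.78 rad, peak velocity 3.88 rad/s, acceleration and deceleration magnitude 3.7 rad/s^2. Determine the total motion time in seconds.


t_acc = v/a = 3.88/3.7 = 1.048649 s
d_acc = v^2/(2a) = 2.034378 rad (each ramp)
d_cruise = 4.78 - 2*2.034378 = 0.711244 rad
t_cruise = 0.711244/3.88 = 0.183310 s
t_total = 2*1.048649 + 0.183310 = 2.2806

2.2806 s


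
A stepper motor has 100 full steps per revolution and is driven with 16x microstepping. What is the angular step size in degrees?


step = 360/(100*16) = 360/1600 = 0.2250

0.2250 degrees


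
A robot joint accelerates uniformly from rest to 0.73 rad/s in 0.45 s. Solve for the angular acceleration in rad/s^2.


alpha = delta_omega / t = 0.73 / 0.45 = 1.6222

1.6222 rad/s^2


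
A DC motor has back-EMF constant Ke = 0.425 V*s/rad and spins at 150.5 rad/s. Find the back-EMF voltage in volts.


V_emf = Ke * omega = 0.425*150.5 = 63.9625

63.9625 V


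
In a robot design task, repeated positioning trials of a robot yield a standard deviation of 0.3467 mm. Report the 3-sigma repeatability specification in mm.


repeatability = 3*sigma = 3*0.3467 = 1.0401

1.0401 mm


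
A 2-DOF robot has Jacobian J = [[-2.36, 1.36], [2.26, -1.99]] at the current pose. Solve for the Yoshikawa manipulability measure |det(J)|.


det(J) = -2.36*-1.99 - (1.36)*(2.26) = 1.6228
|det(J)| = 1.6228

1.6228


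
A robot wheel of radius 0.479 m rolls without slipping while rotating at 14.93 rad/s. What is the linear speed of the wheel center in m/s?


v = omega * r = 14.93 * 0.479 = 7.1515

7.1515 m/s


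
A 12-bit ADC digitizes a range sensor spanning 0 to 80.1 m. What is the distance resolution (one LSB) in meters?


res = range / 2^n = 80.1/2^12 = 80.1/4096 = 0.0196

0.0196 m


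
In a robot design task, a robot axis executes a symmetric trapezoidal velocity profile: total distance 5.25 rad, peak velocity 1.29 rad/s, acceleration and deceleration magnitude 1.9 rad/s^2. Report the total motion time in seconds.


t_acc = v/a = 1.29/1.9 = 0.678947 s
d_acc = v^2/(2a) = 0.437921 rad (each ramp)
d_cruise = 5.25 - 2*0.437921 = 4.374158 rad
t_cruise = 4.374158/1.29 = 3.390820 s
t_total = 2*0.678947 + 3.390820 = 4.7487

4.7487 s


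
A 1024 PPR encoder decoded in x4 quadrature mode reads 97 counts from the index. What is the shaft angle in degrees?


angle = counts * 360 / (PPR*4) = 97 * 360 / 4096 = 8.5254

8.5254 degrees


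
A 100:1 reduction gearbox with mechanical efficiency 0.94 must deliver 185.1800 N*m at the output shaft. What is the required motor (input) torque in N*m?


tau_in = tau_out / (N * eta) = 185.1800 / (100 * 0.94) = 1.9700

1.9700 N*m


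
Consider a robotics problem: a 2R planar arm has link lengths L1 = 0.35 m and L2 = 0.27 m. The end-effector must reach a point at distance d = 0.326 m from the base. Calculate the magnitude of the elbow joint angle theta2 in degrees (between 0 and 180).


cos(th2) = (d^2 - L1^2 - L2^2)/(2*L1*L2) = (0.326^2 - 0.35^2 - 0.27^2)/(2*0.35*0.27) = -0.47155556
th2 = acos(-0.47155556) = 118.1353 deg

118.1353 degrees


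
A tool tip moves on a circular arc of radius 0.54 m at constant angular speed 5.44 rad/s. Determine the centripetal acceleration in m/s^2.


a_c = omega^2 * r = 5.44^2 * 0.54 = 15.9805

15.9805 m/s^2


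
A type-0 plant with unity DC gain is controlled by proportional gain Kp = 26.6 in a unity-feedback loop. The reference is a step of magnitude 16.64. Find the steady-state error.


e_ss = R/(1 + Kp) = 16.64/(1 + 26.6) = 16.64/27.6000 = 0.6029

0.6029


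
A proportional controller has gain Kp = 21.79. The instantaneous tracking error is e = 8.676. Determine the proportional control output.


u_P = Kp * e = 21.79 * 8.676 = 189.0500

189.0500


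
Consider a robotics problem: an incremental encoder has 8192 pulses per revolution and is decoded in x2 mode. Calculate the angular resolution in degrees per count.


resolution = 360 / (PPR * 2) = 360 / 16384 = 0.0220

0.0220 degrees


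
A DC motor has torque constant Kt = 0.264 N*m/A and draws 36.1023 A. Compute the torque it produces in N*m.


tau = Kt * I = 0.264*36.1023 = 9.5310

9.5310 N*m


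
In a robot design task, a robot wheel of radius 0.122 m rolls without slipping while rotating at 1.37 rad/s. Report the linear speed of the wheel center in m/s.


v = omega * r = 1.37 * 0.122 = 0.1671

0.1671 m/s


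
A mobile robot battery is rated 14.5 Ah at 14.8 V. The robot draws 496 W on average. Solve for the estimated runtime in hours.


E = 14.5*14.8 = 214.6000 Wh
t = E/P = 214.6000/496 = 0.4327

0.4327 hours


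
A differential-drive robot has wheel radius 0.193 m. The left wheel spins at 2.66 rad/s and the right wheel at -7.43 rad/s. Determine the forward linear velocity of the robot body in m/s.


v = r*(wR + wL)/2 = 0.193*(-7.43 + 2.66)/2 = -0.4603

-0.4603 m/s


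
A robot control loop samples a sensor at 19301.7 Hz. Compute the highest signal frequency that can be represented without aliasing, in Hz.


f_max = f_s/2 = 19301.7/2 = 9650.8500

9650.8500 Hz


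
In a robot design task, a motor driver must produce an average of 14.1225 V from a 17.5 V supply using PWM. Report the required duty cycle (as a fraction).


D = V_avg/V_supply = 14.1225/17.5 = 0.8070

0.8070


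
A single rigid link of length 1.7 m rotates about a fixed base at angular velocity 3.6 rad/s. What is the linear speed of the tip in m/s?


v = L*omega = 1.7 * 3.6 = 6.1200

6.1200 m/s


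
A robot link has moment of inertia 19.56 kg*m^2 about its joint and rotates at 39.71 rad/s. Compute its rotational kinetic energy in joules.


KE = (1/2)*I*omega^2 = 0.5*19.56*39.71^2 = 15421.9265

15421.9265 J


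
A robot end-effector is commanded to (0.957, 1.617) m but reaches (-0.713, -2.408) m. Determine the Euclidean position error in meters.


dx = -0.713 - (0.957) = -1.6700, dy = -2.408 - (1.617) = -4.0250
err = sqrt(2.788900 + 16.200625) = 4.3577

4.3577 m


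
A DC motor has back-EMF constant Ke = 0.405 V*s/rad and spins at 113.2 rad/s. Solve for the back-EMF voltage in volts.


V_emf = Ke * omega = 0.405*113.2 = 45.8460

45.8460 V


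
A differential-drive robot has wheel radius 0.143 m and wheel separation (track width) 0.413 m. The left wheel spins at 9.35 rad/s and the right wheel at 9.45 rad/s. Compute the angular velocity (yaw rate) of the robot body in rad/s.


omega = r*(wR - wL)/L = 0.143*(9.45 - (9.35))/0.413 = 0.0346

0.0346 rad/s


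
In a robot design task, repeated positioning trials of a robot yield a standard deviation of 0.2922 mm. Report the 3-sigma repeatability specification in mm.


repeatability = 3*sigma = 3*0.2922 = 0.8766

0.8766 mm


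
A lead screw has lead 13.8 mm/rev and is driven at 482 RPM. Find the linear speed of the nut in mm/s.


v = lead * (RPM/60) = 13.8*482/60 = 110.8600

110.8600 mm/s


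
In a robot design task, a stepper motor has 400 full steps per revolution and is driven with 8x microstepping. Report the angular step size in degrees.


step = 360/(400*8) = 360/3200 = 0.1125

0.1125 degrees


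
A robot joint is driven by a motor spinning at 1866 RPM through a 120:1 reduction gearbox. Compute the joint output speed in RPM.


omega_joint = omega_motor / N = 1866 / 120 = 15.5500

15.5500 RPM


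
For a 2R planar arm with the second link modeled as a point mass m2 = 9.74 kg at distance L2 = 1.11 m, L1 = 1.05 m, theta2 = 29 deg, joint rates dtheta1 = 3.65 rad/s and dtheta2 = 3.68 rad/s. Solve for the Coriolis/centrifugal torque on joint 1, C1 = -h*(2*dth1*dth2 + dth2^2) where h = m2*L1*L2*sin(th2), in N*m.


h = m2*L1*L2*sin(th2) = 9.74*1.05*1.11*sin(29 deg) = 5.503544
C1 = -h*(2*3.65*3.68 + 3.68^2) = -5.503544*40.4064 = -222.3784

-222.3784 N*m


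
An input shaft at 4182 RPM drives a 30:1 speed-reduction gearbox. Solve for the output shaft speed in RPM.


omega_out = omega_in / N = 4182 / 30 = 139.4000

139.4000 RPM


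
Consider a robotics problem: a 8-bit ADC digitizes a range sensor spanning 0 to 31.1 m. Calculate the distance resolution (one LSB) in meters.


res = range / 2^n = 31.1/2^8 = 31.1/256 = 0.1215

0.1215 m


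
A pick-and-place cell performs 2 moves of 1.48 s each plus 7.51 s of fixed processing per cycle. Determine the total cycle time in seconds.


T = 2*1.48 + 7.51 = 10.4700

10.4700 s


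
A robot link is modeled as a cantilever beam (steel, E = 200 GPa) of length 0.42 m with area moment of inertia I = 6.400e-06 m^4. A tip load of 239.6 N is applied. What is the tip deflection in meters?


delta = F*L^3/(3*E*I) = 239.6*0.42^3/(3*2.000e+11*6.400e-06)
      = 17.7514848/3840000 = 4.6228e-06

4.6228e-06 m


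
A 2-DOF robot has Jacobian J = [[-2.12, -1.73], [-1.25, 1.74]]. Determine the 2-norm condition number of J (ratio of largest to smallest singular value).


JJ^T eigenvalues: trace(JJ^T) = 12.0774, det(JJ^T) = det(J)^2 = 34.23771169
s_max^2 = (12.0774 + sqrt(8.91274400))/2 = 7.53141096
s_min^2 = (12.0774 - sqrt(8.91274400))/2 = 4.54598904
kappa = s_max/s_min = sqrt(7.53141096/4.54598904) = 1.2871

1.2871


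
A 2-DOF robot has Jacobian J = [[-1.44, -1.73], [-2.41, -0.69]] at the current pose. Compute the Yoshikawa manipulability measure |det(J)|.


det(J) = -1.44*-0.69 - (-1.73)*(-2.41) = -3.1757
|det(J)| = 3.1757

3.1757


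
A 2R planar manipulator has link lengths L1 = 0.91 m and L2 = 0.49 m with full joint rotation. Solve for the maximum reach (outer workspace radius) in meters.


r_max = L1 + L2 = 0.91 + 0.49 = 1.4000

1.4000 m


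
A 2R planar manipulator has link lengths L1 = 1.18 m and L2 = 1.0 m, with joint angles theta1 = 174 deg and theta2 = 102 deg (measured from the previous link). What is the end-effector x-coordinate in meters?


x = L1*cos(th1) + L2*cos(th1+th2) = 1.18*cos(174 deg) + 1.0*cos(276 deg) = -1.0690

-1.0690 m


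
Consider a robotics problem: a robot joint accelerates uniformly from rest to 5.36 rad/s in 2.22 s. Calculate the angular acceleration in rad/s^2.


alpha = delta_omega / t = 5.36 / 2.22 = 2.4144

2.4144 rad/s^2


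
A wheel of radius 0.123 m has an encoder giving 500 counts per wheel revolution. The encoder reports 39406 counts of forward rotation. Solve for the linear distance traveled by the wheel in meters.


revs = 39406/500 = 78.812000
d = revs * 2*pi*r = 78.812000 * 2*pi*0.123 = 60.9084

60.9084 m


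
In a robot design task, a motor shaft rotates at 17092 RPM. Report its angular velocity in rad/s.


omega = 17092 * 2*pi/60 = 1789.8701

1789.8701 rad/s


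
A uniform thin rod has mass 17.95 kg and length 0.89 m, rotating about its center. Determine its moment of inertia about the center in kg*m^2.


I = (1/12)*m*L^2 = (1/12)*17.95*0.89^2 = 1.1848

1.1848 kg*m^2
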